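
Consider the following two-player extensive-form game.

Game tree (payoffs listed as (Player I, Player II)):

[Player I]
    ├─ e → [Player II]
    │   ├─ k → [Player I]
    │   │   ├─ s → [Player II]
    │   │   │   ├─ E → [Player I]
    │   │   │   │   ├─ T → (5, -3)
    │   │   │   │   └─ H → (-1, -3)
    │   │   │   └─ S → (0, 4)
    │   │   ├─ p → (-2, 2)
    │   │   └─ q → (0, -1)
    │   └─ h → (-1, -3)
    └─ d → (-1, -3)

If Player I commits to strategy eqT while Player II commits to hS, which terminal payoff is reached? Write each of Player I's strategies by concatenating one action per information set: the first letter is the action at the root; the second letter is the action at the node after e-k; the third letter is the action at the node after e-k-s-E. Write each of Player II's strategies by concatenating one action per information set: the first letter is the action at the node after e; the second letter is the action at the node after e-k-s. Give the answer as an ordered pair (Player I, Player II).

Trace the play path from the root:
  Player I plays e
  Player II plays h at [e]
→ terminal payoff (-1, -3).
(Player I's choice at the node after e-k is never reached on this path, so it doesn't affect the outcome.)

(-1, -3)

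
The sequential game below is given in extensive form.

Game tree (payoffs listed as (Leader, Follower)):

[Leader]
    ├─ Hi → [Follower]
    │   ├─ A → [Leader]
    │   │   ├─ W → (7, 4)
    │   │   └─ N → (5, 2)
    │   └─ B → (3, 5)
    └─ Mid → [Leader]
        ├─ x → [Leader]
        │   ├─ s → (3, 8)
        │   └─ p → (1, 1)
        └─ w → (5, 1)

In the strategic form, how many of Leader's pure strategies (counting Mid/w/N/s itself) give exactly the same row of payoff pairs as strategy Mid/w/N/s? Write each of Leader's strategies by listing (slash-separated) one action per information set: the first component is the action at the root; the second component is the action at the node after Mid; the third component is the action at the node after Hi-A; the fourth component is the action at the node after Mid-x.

4

Row for Mid/w/N/s (columns A, B): (5,1) (5,1).
Under Mid/w/N/s, Leader's choice at the node after Hi-A and at the node after Mid-x can never be reached regardless of what Follower does, so varying those choices leaves every outcome unchanged.
Holding the reachable choices fixed and varying the unreachable ones freely already gives 2 × 2 = 4 equivalent strategies.
No other strategy reproduces this row, so those 4 are the full class: Mid/w/W/s, Mid/w/W/p, Mid/w/N/s, Mid/w/N/p.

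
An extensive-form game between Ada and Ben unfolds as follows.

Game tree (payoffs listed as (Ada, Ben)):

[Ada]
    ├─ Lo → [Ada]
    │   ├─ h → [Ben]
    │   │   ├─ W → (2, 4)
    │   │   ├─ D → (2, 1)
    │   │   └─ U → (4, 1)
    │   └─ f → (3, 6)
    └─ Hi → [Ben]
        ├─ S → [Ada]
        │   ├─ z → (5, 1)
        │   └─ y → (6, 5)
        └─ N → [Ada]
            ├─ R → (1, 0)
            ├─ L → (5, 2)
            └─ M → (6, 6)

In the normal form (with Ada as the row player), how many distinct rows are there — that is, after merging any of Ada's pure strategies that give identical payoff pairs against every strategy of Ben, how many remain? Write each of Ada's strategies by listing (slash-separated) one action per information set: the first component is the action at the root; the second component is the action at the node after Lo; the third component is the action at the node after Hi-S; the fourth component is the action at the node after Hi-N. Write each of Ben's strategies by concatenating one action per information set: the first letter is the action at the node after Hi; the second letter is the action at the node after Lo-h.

8

Ada has 24 pure strategies: Lo/h/z/R, Lo/h/z/L, Lo/h/z/M, Lo/h/y/R, Lo/h/y/L, Lo/h/y/M, Lo/f/z/R, Lo/f/z/L, Lo/f/z/M, Lo/f/y/R, Lo/f/y/L, Lo/f/y/M, Hi/h/z/R, Hi/h/z/L, Hi/h/z/M, Hi/h/y/R, Hi/h/y/L, Hi/h/y/M, Hi/f/z/R, Hi/f/z/L, Hi/f/z/M, Hi/f/y/R, Hi/f/y/L, Hi/f/y/M. Columns: SW, SD, SU, NW, ND, NU.
{Lo/h/z/R, Lo/h/z/L, Lo/h/z/M, Lo/h/y/R, Lo/h/y/L, Lo/h/y/M} → row (2,4) (2,1) (4,1) (2,4) (2,1) (4,1)
{Lo/f/z/R, Lo/f/z/L, Lo/f/z/M, Lo/f/y/R, Lo/f/y/L, Lo/f/y/M} → row (3,6) (3,6) (3,6) (3,6) (3,6) (3,6)
{Hi/h/z/R, Hi/f/z/R} → row (5,1) (5,1) (5,1) (1,0) (1,0) (1,0)
{Hi/h/z/L, Hi/f/z/L} → row (5,1) (5,1) (5,1) (5,2) (5,2) (5,2)
{Hi/h/z/M, Hi/f/z/M} → row (5,1) (5,1) (5,1) (6,6) (6,6) (6,6)
{Hi/h/y/R, Hi/f/y/R} → row (6,5) (6,5) (6,5) (1,0) (1,0) (1,0)
{Hi/h/y/L, Hi/f/y/L} → row (6,5) (6,5) (6,5) (5,2) (5,2) (5,2)
{Hi/h/y/M, Hi/f/y/M} → row (6,5) (6,5) (6,5) (6,6) (6,6) (6,6)
That's 8 distinct rows out of 24 strategies.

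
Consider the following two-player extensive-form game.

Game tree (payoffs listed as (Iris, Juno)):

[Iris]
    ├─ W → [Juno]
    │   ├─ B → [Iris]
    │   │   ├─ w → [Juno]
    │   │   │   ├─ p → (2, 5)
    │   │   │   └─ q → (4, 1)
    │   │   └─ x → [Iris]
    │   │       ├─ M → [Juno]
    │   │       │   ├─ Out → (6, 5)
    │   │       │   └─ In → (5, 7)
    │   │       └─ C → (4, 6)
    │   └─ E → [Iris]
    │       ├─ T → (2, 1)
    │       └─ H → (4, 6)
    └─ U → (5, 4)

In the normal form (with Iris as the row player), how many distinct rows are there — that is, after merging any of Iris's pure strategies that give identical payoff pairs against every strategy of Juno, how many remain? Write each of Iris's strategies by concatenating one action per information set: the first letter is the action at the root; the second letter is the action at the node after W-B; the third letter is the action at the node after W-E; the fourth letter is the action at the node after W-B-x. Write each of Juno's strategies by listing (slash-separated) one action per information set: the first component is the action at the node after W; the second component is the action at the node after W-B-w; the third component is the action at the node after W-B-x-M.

Iris has 16 pure strategies: WwTM, WwTC, WwHM, WwHC, WxTM, WxTC, WxHM, WxHC, UwTM, UwTC, UwHM, UwHC, UxTM, UxTC, UxHM, UxHC. Columns: B/p/Out, B/p/In, B/q/Out, B/q/In, E/p/Out, E/p/In, E/q/Out, E/q/In.
{WwTM, WwTC} → row (2,5) (2,5) (4,1) (4,1) (2,1) (2,1) (2,1) (2,1)
{WwHM, WwHC} → row (2,5) (2,5) (4,1) (4,1) (4,6) (4,6) (4,6) (4,6)
{WxTM} → row (6,5) (5,7) (6,5) (5,7) (2,1) (2,1) (2,1) (2,1)
{WxTC} → row (4,6) (4,6) (4,6) (4,6) (2,1) (2,1) (2,1) (2,1)
{WxHM} → row (6,5) (5,7) (6,5) (5,7) (4,6) (4,6) (4,6) (4,6)
{WxHC} → row (4,6) (4,6) (4,6) (4,6) (4,6) (4,6) (4,6) (4,6)
{UwTM, UwTC, UwHM, UwHC, UxTM, UxTC, UxHM, UxHC} → row (5,4) (5,4) (5,4) (5,4) (5,4) (5,4) (5,4) (5,4)
That's 7 distinct rows out of 16 strategies.

7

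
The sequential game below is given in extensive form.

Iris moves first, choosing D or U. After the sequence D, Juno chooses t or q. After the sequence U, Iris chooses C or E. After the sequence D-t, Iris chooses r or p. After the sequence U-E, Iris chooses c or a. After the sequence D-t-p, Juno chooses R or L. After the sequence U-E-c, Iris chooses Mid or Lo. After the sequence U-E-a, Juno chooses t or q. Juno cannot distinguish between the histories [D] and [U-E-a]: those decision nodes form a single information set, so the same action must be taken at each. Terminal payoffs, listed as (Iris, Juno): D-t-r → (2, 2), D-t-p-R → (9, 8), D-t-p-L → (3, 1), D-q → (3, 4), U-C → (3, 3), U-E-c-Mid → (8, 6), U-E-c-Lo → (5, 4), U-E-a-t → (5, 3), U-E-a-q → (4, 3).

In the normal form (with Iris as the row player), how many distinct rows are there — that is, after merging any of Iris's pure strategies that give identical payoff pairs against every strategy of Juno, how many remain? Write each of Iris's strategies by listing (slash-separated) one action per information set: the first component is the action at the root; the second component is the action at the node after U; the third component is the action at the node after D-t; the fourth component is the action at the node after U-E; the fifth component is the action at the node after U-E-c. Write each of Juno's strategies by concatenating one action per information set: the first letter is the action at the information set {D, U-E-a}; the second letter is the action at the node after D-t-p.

Iris has 32 pure strategies: D/C/r/c/Mid, D/C/r/c/Lo, D/C/r/a/Mid, D/C/r/a/Lo, D/C/p/c/Mid, D/C/p/c/Lo, D/C/p/a/Mid, D/C/p/a/Lo, D/E/r/c/Mid, D/E/r/c/Lo, D/E/r/a/Mid, D/E/r/a/Lo, D/E/p/c/Mid, D/E/p/c/Lo, D/E/p/a/Mid, D/E/p/a/Lo, U/C/r/c/Mid, U/C/r/c/Lo, U/C/r/a/Mid, U/C/r/a/Lo, U/C/p/c/Mid, U/C/p/c/Lo, U/C/p/a/Mid, U/C/p/a/Lo, U/E/r/c/Mid, U/E/r/c/Lo, U/E/r/a/Mid, U/E/r/a/Lo, U/E/p/c/Mid, U/E/p/c/Lo, U/E/p/a/Mid, U/E/p/a/Lo. Columns: tR, tL, qR, qL.
{D/C/r/c/Mid, D/C/r/c/Lo, D/C/r/a/Mid, D/C/r/a/Lo, D/E/r/c/Mid, D/E/r/c/Lo, D/E/r/a/Mid, D/E/r/a/Lo} → row (2,2) (2,2) (3,4) (3,4)
{D/C/p/c/Mid, D/C/p/c/Lo, D/C/p/a/Mid, D/C/p/a/Lo, D/E/p/c/Mid, D/E/p/c/Lo, D/E/p/a/Mid, D/E/p/a/Lo} → row (9,8) (3,1) (3,4) (3,4)
{U/C/r/c/Mid, U/C/r/c/Lo, U/C/r/a/Mid, U/C/r/a/Lo, U/C/p/c/Mid, U/C/p/c/Lo, U/C/p/a/Mid, U/C/p/a/Lo} → row (3,3) (3,3) (3,3) (3,3)
{U/E/r/c/Mid, U/E/p/c/Mid} → row (8,6) (8,6) (8,6) (8,6)
{U/E/r/c/Lo, U/E/p/c/Lo} → row (5,4) (5,4) (5,4) (5,4)
{U/E/r/a/Mid, U/E/r/a/Lo, U/E/p/a/Mid, U/E/p/a/Lo} → row (5,3) (5,3) (4,3) (4,3)
That's 6 distinct rows out of 32 strategies.

6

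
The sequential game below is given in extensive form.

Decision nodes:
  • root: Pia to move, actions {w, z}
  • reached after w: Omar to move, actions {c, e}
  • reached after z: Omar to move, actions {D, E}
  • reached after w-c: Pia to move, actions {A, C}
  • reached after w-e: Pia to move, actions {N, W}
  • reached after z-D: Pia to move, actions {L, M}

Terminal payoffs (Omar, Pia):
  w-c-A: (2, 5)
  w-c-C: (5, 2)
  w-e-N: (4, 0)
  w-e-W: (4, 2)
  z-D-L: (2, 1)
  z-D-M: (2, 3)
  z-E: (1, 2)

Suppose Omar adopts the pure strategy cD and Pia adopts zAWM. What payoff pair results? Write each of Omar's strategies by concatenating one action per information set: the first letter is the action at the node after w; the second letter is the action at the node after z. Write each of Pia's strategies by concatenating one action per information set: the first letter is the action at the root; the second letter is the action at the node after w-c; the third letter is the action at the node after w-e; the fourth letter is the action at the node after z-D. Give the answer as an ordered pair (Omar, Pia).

Trace the play path from the root:
  Pia plays z
  Omar plays D at [z]
  Pia plays M at [z-D]
→ terminal payoff (2, 3).
(Omar's choice at the node after w is never reached on this path, so it doesn't affect the outcome.)

(2, 3)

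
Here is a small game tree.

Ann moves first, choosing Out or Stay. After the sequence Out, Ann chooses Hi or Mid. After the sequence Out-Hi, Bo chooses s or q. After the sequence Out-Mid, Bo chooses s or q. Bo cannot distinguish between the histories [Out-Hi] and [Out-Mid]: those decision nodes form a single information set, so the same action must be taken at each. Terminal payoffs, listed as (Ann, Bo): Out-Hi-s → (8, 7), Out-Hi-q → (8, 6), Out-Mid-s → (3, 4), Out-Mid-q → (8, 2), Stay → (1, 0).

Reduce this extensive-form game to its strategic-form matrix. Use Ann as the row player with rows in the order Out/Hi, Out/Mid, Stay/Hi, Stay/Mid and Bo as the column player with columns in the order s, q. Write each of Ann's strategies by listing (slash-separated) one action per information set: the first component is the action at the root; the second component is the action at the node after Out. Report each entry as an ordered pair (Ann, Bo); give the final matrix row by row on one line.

Out/Hi: (8,7) (8,6) | Out/Mid: (3,4) (8,2) | Stay/Hi: (1,0) (1,0) | Stay/Mid: (1,0) (1,0)

Row Out/Hi: s→(8,7), q→(8,6)
Row Out/Mid: s→(3,4), q→(8,2)
Row Stay/Hi: s→(1,0), q→(1,0)
Row Stay/Mid: s→(1,0), q→(1,0)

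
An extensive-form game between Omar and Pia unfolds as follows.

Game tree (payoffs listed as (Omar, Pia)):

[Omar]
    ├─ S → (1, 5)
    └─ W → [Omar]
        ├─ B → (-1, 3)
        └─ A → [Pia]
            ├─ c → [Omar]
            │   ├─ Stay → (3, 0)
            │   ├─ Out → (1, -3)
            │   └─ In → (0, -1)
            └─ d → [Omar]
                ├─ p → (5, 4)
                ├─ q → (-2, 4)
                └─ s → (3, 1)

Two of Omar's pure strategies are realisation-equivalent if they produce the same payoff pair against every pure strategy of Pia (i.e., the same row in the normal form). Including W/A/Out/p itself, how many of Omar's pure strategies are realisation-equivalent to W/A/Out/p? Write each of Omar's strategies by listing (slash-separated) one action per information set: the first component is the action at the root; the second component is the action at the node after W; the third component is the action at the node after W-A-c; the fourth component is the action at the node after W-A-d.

1

Row for W/A/Out/p (columns c, d): (1,-3) (5,4).
Every one of Omar's information sets is on the play path for some reply by Pia when Omar follows W/A/Out/p.
Changing the action at any of them therefore changes at least one column, so only W/A/Out/p itself gives this row.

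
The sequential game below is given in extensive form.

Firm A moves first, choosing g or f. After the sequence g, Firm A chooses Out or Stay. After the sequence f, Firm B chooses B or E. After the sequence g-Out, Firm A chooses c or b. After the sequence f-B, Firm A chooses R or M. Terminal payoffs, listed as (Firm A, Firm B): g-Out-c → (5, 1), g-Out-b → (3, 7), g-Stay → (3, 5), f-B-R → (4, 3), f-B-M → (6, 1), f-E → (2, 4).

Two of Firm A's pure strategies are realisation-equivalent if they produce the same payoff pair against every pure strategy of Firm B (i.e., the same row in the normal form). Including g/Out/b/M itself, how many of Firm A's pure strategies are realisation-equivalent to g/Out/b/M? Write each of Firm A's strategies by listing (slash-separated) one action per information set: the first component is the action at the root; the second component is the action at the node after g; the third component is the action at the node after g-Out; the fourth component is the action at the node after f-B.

Row for g/Out/b/M (columns B, E): (3,7) (3,7).
Under g/Out/b/M, Firm A's choice at the node after f-B can never be reached regardless of what Firm B does, so varying those choices leaves every outcome unchanged.
Holding the reachable choices fixed and varying the unreachable one freely already gives 2 equivalent strategies.
No other strategy reproduces this row, so those 2 are the full class: g/Out/b/R, g/Out/b/M.

2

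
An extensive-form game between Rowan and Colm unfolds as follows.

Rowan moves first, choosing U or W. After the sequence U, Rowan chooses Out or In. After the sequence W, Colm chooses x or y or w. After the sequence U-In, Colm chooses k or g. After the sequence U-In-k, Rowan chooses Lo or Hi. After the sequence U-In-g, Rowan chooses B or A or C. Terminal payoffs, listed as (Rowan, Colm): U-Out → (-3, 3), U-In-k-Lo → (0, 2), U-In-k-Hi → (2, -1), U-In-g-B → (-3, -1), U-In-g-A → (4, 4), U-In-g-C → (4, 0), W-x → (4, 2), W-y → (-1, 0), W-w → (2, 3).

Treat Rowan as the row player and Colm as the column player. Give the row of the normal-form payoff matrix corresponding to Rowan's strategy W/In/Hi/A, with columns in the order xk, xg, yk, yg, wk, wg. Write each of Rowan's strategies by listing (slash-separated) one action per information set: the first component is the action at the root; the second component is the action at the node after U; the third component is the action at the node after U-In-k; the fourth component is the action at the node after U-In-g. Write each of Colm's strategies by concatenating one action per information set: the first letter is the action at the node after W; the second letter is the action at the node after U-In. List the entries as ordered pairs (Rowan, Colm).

vs xk: Rowan plays W → Colm plays x at [W] → (4, 2)
vs xg: Rowan plays W → Colm plays x at [W] → (4, 2)
vs yk: Rowan plays W → Colm plays y at [W] → (-1, 0)
vs yg: Rowan plays W → Colm plays y at [W] → (-1, 0)
vs wk: Rowan plays W → Colm plays w at [W] → (2, 3)
vs wg: Rowan plays W → Colm plays w at [W] → (2, 3)

(4,2) (4,2) (-1,0) (-1,0) (2,3) (2,3)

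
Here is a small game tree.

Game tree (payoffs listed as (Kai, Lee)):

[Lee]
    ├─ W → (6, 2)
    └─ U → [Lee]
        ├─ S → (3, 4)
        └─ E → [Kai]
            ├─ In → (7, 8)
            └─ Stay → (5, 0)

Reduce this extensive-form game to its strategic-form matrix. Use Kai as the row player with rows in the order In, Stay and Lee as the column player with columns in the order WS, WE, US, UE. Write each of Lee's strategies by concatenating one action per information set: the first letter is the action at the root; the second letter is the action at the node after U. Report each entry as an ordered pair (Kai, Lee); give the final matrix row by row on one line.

Row In: WS→(6,2), WE→(6,2), US→(3,4), UE→(7,8)
Row Stay: WS→(6,2), WE→(6,2), US→(3,4), UE→(5,0)

In: (6,2) (6,2) (3,4) (7,8) | Stay: (6,2) (6,2) (3,4) (5,0)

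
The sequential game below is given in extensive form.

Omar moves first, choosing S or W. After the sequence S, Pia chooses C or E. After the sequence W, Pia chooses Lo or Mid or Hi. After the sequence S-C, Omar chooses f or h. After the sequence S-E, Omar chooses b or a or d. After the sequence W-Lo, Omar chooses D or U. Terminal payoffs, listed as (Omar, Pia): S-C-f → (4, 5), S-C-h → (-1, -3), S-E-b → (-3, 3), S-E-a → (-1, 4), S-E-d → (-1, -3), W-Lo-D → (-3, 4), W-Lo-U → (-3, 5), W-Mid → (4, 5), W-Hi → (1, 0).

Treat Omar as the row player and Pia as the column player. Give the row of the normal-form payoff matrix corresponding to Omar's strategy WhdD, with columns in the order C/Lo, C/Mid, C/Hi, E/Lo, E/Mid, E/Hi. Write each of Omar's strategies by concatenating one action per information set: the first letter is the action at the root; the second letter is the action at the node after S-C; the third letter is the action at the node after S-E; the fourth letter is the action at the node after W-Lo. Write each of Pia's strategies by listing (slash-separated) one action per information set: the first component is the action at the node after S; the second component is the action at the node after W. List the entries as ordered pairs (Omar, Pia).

(-3,4) (4,5) (1,0) (-3,4) (4,5) (1,0)

vs C/Lo: Omar plays W → Pia plays Lo at [W] → Omar plays D at [W-Lo] → (-3, 4)
vs C/Mid: Omar plays W → Pia plays Mid at [W] → (4, 5)
vs C/Hi: Omar plays W → Pia plays Hi at [W] → (1, 0)
vs E/Lo: Omar plays W → Pia plays Lo at [W] → Omar plays D at [W-Lo] → (-3, 4)
vs E/Mid: Omar plays W → Pia plays Mid at [W] → (4, 5)
vs E/Hi: Omar plays W → Pia plays Hi at [W] → (1, 0)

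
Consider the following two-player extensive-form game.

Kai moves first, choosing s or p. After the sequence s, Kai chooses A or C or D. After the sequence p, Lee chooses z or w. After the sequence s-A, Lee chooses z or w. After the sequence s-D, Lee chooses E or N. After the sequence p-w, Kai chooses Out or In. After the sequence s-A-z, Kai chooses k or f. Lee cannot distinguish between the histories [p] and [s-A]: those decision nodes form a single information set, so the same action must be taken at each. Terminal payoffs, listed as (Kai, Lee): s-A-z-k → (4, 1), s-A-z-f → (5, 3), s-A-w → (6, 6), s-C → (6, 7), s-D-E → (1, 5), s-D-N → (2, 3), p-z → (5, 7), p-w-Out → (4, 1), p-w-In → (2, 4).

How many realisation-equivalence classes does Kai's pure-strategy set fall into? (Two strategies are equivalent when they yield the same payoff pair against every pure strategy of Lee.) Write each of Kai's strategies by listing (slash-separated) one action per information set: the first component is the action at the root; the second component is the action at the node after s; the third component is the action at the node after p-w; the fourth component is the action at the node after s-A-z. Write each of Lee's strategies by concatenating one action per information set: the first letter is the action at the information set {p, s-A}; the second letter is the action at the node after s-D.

6

Kai has 24 pure strategies: s/A/Out/k, s/A/Out/f, s/A/In/k, s/A/In/f, s/C/Out/k, s/C/Out/f, s/C/In/k, s/C/In/f, s/D/Out/k, s/D/Out/f, s/D/In/k, s/D/In/f, p/A/Out/k, p/A/Out/f, p/A/In/k, p/A/In/f, p/C/Out/k, p/C/Out/f, p/C/In/k, p/C/In/f, p/D/Out/k, p/D/Out/f, p/D/In/k, p/D/In/f. Columns: zE, zN, wE, wN.
{s/A/Out/k, s/A/In/k} → row (4,1) (4,1) (6,6) (6,6)
{s/A/Out/f, s/A/In/f} → row (5,3) (5,3) (6,6) (6,6)
{s/C/Out/k, s/C/Out/f, s/C/In/k, s/C/In/f} → row (6,7) (6,7) (6,7) (6,7)
{s/D/Out/k, s/D/Out/f, s/D/In/k, s/D/In/f} → row (1,5) (2,3) (1,5) (2,3)
{p/A/Out/k, p/A/Out/f, p/C/Out/k, p/C/Out/f, p/D/Out/k, p/D/Out/f} → row (5,7) (5,7) (4,1) (4,1)
{p/A/In/k, p/A/In/f, p/C/In/k, p/C/In/f, p/D/In/k, p/D/In/f} → row (5,7) (5,7) (2,4) (2,4)
That's 6 distinct rows out of 24 strategies.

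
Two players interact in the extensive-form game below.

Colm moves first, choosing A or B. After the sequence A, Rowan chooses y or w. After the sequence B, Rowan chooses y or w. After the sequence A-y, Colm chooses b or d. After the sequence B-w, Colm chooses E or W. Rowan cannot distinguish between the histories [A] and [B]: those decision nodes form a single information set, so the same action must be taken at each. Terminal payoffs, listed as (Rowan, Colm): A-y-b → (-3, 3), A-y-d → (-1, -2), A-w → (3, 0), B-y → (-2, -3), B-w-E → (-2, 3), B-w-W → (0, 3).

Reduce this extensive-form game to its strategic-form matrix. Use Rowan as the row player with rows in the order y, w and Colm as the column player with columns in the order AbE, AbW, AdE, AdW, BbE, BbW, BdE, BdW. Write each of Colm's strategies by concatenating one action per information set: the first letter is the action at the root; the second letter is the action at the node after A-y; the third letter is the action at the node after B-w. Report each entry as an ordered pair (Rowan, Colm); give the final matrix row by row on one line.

y: (-3,3) (-3,3) (-1,-2) (-1,-2) (-2,-3) (-2,-3) (-2,-3) (-2,-3) | w: (3,0) (3,0) (3,0) (3,0) (-2,3) (0,3) (-2,3) (0,3)

          AbE      AbW      AdE      AdW      BbE      BbW      BdE      BdW
   y   (-3,3)   (-3,3)  (-1,-2)  (-1,-2)  (-2,-3)  (-2,-3)  (-2,-3)  (-2,-3)
   w    (3,0)    (3,0)    (3,0)    (3,0)   (-2,3)    (0,3)   (-2,3)    (0,3)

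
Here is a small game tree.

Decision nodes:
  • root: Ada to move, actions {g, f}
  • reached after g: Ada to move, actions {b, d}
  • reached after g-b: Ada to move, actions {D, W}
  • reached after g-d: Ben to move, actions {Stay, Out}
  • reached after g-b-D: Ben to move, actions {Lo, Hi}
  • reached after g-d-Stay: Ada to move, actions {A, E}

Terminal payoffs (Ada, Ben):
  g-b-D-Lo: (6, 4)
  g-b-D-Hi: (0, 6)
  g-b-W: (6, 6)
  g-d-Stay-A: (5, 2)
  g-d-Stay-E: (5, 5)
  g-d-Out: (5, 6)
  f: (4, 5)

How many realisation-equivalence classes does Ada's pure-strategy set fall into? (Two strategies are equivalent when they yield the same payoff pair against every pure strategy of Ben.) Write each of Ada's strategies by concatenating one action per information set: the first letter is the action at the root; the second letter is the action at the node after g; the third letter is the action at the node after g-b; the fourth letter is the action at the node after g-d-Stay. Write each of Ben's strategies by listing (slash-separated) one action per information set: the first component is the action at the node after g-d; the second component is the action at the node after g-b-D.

5

Ada has 16 pure strategies: gbDA, gbDE, gbWA, gbWE, gdDA, gdDE, gdWA, gdWE, fbDA, fbDE, fbWA, fbWE, fdDA, fdDE, fdWA, fdWE. Columns: Stay/Lo, Stay/Hi, Out/Lo, Out/Hi.
{gbDA, gbDE} → row (6,4) (0,6) (6,4) (0,6)
{gbWA, gbWE} → row (6,6) (6,6) (6,6) (6,6)
{gdDA, gdWA} → row (5,2) (5,2) (5,6) (5,6)
{gdDE, gdWE} → row (5,5) (5,5) (5,6) (5,6)
{fbDA, fbDE, fbWA, fbWE, fdDA, fdDE, fdWA, fdWE} → row (4,5) (4,5) (4,5) (4,5)
That's 5 distinct rows out of 16 strategies.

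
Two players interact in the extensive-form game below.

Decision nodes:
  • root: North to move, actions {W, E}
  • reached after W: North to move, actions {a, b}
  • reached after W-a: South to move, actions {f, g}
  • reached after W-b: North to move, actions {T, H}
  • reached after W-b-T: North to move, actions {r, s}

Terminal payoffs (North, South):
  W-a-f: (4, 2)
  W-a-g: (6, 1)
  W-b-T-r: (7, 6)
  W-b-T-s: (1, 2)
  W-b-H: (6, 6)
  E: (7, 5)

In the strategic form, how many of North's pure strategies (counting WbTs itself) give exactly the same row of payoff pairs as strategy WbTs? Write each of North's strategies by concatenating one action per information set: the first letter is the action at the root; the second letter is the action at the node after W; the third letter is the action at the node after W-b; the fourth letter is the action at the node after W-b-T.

1

Row for WbTs (columns f, g): (1,2) (1,2).
Every one of North's information sets is on the play path for some reply by South when North follows WbTs.
Changing the action at any of them therefore changes at least one column, so only WbTs itself gives this row.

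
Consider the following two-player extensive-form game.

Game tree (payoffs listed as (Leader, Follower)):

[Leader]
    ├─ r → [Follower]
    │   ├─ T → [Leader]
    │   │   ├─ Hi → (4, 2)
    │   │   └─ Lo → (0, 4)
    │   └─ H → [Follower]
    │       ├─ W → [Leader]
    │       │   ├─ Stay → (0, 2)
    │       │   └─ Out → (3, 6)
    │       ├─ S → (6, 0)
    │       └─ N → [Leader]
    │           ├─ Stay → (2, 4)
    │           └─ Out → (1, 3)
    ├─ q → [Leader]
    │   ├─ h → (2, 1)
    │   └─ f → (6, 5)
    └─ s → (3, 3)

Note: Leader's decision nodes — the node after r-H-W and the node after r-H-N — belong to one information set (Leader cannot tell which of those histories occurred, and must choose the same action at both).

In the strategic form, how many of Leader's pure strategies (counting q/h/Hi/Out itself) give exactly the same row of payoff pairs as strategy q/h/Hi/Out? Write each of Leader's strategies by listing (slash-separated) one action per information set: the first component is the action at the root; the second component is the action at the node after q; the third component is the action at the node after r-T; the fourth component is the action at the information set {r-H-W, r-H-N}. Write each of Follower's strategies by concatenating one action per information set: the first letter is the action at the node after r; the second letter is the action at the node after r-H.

4

Row for q/h/Hi/Out (columns TW, TS, TN, HW, HS, HN): (2,1) (2,1) (2,1) (2,1) (2,1) (2,1).
Under q/h/Hi/Out, Leader's choice at the node after r-T and at the information set {r-H-W, r-H-N} can never be reached regardless of what Follower does, so varying those choices leaves every outcome unchanged.
Holding the reachable choices fixed and varying the unreachable ones freely already gives 2 × 2 = 4 equivalent strategies.
No other strategy reproduces this row, so those 4 are the full class: q/h/Hi/Stay, q/h/Hi/Out, q/h/Lo/Stay, q/h/Lo/Out.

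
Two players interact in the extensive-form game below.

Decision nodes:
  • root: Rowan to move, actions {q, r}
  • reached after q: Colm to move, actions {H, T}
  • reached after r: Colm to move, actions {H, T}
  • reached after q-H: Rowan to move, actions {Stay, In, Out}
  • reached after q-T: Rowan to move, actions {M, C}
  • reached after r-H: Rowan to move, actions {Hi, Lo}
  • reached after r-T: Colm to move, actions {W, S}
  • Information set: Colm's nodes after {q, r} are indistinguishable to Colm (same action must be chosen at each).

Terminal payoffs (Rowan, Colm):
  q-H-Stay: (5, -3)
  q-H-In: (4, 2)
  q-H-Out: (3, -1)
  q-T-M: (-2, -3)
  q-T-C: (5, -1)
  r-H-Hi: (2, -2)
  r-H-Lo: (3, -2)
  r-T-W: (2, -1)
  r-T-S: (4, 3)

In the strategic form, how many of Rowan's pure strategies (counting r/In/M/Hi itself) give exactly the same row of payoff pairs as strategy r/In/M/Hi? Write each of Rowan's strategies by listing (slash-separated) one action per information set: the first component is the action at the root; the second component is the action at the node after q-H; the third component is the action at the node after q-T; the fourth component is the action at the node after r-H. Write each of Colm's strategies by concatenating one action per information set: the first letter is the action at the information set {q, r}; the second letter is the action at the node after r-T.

6

Row for r/In/M/Hi (columns HW, HS, TW, TS): (2,-2) (2,-2) (2,-1) (4,3).
Under r/In/M/Hi, Rowan's choice at the node after q-H and at the node after q-T can never be reached regardless of what Colm does, so varying those choices leaves every outcome unchanged.
Holding the reachable choices fixed and varying the unreachable ones freely already gives 3 × 2 = 6 equivalent strategies.
No other strategy reproduces this row, so those 6 are the full class: r/Stay/M/Hi, r/Stay/C/Hi, r/In/M/Hi, r/In/C/Hi, r/Out/M/Hi, r/Out/C/Hi.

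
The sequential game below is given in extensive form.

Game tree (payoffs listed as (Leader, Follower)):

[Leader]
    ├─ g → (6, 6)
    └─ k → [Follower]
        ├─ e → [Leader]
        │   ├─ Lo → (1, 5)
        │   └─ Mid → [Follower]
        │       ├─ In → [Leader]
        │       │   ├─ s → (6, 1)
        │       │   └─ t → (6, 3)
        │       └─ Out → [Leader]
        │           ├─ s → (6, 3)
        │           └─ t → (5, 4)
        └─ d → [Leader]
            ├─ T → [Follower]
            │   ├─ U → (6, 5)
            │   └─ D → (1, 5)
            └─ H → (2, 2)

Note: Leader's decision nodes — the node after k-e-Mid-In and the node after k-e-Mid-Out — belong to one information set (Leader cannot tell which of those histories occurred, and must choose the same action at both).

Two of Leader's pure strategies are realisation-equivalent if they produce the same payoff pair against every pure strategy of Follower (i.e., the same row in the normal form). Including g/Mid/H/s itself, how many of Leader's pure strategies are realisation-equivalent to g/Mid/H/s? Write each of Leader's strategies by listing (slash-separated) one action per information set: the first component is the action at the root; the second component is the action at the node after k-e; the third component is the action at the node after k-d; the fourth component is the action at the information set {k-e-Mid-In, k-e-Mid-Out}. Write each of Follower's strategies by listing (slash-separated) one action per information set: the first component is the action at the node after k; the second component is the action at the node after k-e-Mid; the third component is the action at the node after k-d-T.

8

Row for g/Mid/H/s (columns e/In/U, e/In/D, e/Out/U, e/Out/D, d/In/U, d/In/D, d/Out/U, d/Out/D): (6,6) (6,6) (6,6) (6,6) (6,6) (6,6) (6,6) (6,6).
Under g/Mid/H/s, Leader's choice at the node after k-e and at the node after k-d and at the information set {k-e-Mid-In, k-e-Mid-Out} can never be reached regardless of what Follower does, so varying those choices leaves every outcome unchanged.
Holding the reachable choices fixed and varying the unreachable ones freely already gives 2 × 2 × 2 = 8 equivalent strategies.
No other strategy reproduces this row, so those 8 are the full class: g/Lo/T/s, g/Lo/T/t, g/Lo/H/s, g/Lo/H/t, g/Mid/T/s, g/Mid/T/t, g/Mid/H/s, g/Mid/H/t.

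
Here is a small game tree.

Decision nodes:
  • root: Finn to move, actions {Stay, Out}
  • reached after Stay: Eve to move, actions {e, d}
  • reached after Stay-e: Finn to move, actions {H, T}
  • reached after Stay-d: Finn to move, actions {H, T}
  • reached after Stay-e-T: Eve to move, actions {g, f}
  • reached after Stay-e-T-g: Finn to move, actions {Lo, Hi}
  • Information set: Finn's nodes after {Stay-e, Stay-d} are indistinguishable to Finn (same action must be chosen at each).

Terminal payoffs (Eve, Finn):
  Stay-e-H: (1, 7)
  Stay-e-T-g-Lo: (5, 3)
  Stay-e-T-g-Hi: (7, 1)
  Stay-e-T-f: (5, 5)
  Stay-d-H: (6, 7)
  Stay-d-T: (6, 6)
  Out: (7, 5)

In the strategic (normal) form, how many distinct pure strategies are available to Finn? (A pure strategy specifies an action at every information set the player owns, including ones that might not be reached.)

8

Finn owns the root with actions {Stay, Out} — two choices.
Finn owns the information set {Stay-e, Stay-d} with actions {H, T} — two choices.
Finn owns the node after Stay-e-T-g with actions {Lo, Hi} — two choices.
A pure strategy fixes one action at each information set independently, so the count is the product 2 × 2 × 2 = 8.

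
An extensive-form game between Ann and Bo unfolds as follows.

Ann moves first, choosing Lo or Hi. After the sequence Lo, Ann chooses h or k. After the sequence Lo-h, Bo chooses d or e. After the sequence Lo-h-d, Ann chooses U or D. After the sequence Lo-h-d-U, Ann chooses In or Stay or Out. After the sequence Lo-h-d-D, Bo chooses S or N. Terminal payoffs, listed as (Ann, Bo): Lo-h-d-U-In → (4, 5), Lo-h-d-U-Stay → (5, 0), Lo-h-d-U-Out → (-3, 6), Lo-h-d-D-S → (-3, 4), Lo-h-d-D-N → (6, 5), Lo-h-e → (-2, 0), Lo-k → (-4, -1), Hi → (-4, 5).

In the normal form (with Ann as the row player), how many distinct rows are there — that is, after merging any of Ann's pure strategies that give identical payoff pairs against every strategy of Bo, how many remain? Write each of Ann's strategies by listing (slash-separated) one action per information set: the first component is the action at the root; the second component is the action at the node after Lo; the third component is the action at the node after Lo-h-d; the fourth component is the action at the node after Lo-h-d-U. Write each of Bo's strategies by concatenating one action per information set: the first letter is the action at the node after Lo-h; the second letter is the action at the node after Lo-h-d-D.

6

Ann has 24 pure strategies: Lo/h/U/In, Lo/h/U/Stay, Lo/h/U/Out, Lo/h/D/In, Lo/h/D/Stay, Lo/h/D/Out, Lo/k/U/In, Lo/k/U/Stay, Lo/k/U/Out, Lo/k/D/In, Lo/k/D/Stay, Lo/k/D/Out, Hi/h/U/In, Hi/h/U/Stay, Hi/h/U/Out, Hi/h/D/In, Hi/h/D/Stay, Hi/h/D/Out, Hi/k/U/In, Hi/k/U/Stay, Hi/k/U/Out, Hi/k/D/In, Hi/k/D/Stay, Hi/k/D/Out. Columns: dS, dN, eS, eN.
{Lo/h/U/In} → row (4,5) (4,5) (-2,0) (-2,0)
{Lo/h/U/Stay} → row (5,0) (5,0) (-2,0) (-2,0)
{Lo/h/U/Out} → row (-3,6) (-3,6) (-2,0) (-2,0)
{Lo/h/D/In, Lo/h/D/Stay, Lo/h/D/Out} → row (-3,4) (6,5) (-2,0) (-2,0)
{Lo/k/U/In, Lo/k/U/Stay, Lo/k/U/Out, Lo/k/D/In, Lo/k/D/Stay, Lo/k/D/Out} → row (-4,-1) (-4,-1) (-4,-1) (-4,-1)
{Hi/h/U/In, Hi/h/U/Stay, Hi/h/U/Out, Hi/h/D/In, Hi/h/D/Stay, Hi/h/D/Out, Hi/k/U/In, Hi/k/U/Stay, Hi/k/U/Out, Hi/k/D/In, Hi/k/D/Stay, Hi/k/D/Out} → row (-4,5) (-4,5) (-4,5) (-4,5)
That's 6 distinct rows out of 24 strategies.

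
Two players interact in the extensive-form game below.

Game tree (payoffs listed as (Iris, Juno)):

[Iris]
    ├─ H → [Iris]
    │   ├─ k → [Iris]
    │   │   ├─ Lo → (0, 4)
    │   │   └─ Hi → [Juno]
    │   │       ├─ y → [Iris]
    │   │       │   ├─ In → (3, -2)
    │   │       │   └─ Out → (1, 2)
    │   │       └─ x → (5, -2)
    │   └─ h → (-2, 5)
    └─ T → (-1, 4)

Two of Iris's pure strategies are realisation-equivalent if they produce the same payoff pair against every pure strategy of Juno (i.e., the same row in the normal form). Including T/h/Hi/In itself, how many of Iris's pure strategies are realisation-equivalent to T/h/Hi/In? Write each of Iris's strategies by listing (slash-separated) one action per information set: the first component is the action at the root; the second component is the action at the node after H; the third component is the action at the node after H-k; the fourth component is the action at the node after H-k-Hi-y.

8

Row for T/h/Hi/In (columns y, x): (-1,4) (-1,4).
Under T/h/Hi/In, Iris's choice at the node after H and at the node after H-k and at the node after H-k-Hi-y can never be reached regardless of what Juno does, so varying those choices leaves every outcome unchanged.
Holding the reachable choices fixed and varying the unreachable ones freely already gives 2 × 2 × 2 = 8 equivalent strategies.
No other strategy reproduces this row, so those 8 are the full class: T/k/Lo/In, T/k/Lo/Out, T/k/Hi/In, T/k/Hi/Out, T/h/Lo/In, T/h/Lo/Out, T/h/Hi/In, T/h/Hi/Out.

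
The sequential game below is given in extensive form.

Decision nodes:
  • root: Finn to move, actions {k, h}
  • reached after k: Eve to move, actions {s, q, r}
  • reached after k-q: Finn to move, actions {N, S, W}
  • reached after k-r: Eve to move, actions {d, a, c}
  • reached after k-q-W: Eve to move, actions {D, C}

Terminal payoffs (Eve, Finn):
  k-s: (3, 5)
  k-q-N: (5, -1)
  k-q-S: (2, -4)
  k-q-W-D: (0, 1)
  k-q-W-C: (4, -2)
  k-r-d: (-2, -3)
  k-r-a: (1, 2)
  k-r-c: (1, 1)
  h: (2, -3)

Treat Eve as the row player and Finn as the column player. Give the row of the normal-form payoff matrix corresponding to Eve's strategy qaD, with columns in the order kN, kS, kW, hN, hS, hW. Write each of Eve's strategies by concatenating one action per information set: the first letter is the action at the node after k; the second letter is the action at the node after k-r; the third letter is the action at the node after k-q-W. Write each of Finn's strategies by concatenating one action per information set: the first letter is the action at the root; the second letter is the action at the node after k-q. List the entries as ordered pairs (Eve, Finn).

(5,-1) (2,-4) (0,1) (2,-3) (2,-3) (2,-3)

vs kN: Finn plays k → Eve plays q at [k] → Finn plays N at [k-q] → (5, -1)
vs kS: Finn plays k → Eve plays q at [k] → Finn plays S at [k-q] → (2, -4)
vs kW: Finn plays k → Eve plays q at [k] → Finn plays W at [k-q] → Eve plays D at [k-q-W] → (0, 1)
vs hN: Finn plays h → (2, -3)
vs hS: Finn plays h → (2, -3)
vs hW: Finn plays h → (2, -3)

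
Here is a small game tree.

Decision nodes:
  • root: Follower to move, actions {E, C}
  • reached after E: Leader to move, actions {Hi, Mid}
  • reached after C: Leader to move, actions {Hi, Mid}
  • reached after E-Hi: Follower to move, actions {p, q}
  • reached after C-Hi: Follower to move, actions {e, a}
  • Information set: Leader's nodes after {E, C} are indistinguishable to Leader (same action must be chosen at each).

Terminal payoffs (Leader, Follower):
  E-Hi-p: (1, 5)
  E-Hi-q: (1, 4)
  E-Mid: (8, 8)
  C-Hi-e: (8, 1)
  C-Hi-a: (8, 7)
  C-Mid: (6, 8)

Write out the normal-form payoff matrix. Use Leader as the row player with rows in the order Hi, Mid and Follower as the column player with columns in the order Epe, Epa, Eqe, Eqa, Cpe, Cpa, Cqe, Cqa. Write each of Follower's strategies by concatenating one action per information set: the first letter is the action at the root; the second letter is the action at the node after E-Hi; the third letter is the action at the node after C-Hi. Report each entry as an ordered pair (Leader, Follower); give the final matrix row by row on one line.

Row Hi: Epe→(1,5), Epa→(1,5), Eqe→(1,4), Eqa→(1,4), Cpe→(8,1), Cpa→(8,7), Cqe→(8,1), Cqa→(8,7)
Row Mid: Epe→(8,8), Epa→(8,8), Eqe→(8,8), Eqa→(8,8), Cpe→(6,8), Cpa→(6,8), Cqe→(6,8), Cqa→(6,8)

Hi: (1,5) (1,5) (1,4) (1,4) (8,1) (8,7) (8,1) (8,7) | Mid: (8,8) (8,8) (8,8) (8,8) (6,8) (6,8) (6,8) (6,8)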